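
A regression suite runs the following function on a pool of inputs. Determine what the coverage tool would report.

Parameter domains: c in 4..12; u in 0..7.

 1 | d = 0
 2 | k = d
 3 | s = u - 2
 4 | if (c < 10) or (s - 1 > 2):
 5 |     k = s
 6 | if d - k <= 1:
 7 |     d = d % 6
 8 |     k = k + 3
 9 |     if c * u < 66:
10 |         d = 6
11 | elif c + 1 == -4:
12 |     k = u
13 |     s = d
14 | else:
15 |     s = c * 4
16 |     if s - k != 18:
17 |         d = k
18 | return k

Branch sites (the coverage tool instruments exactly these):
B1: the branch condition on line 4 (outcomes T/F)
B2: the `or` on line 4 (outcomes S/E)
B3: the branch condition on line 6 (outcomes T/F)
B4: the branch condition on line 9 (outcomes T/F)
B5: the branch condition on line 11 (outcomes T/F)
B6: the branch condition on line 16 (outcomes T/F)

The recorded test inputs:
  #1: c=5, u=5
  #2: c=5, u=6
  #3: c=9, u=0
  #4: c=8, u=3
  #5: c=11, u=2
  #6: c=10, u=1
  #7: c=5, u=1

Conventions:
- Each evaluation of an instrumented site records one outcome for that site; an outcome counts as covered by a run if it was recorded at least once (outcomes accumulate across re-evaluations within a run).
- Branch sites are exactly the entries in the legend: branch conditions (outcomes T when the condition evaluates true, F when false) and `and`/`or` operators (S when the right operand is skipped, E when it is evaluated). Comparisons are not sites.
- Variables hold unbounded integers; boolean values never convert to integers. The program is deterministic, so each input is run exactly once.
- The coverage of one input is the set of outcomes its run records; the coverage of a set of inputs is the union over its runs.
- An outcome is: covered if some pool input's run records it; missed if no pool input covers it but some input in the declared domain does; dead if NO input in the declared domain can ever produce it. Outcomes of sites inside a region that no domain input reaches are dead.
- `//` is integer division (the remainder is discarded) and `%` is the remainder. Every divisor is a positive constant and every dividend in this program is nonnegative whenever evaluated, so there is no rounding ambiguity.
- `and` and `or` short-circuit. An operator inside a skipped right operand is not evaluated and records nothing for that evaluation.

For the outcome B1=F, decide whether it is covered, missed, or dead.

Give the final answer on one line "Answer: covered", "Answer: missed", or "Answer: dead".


B1=F is recorded by pool input(s) 5, 6 -> covered
Answer: covered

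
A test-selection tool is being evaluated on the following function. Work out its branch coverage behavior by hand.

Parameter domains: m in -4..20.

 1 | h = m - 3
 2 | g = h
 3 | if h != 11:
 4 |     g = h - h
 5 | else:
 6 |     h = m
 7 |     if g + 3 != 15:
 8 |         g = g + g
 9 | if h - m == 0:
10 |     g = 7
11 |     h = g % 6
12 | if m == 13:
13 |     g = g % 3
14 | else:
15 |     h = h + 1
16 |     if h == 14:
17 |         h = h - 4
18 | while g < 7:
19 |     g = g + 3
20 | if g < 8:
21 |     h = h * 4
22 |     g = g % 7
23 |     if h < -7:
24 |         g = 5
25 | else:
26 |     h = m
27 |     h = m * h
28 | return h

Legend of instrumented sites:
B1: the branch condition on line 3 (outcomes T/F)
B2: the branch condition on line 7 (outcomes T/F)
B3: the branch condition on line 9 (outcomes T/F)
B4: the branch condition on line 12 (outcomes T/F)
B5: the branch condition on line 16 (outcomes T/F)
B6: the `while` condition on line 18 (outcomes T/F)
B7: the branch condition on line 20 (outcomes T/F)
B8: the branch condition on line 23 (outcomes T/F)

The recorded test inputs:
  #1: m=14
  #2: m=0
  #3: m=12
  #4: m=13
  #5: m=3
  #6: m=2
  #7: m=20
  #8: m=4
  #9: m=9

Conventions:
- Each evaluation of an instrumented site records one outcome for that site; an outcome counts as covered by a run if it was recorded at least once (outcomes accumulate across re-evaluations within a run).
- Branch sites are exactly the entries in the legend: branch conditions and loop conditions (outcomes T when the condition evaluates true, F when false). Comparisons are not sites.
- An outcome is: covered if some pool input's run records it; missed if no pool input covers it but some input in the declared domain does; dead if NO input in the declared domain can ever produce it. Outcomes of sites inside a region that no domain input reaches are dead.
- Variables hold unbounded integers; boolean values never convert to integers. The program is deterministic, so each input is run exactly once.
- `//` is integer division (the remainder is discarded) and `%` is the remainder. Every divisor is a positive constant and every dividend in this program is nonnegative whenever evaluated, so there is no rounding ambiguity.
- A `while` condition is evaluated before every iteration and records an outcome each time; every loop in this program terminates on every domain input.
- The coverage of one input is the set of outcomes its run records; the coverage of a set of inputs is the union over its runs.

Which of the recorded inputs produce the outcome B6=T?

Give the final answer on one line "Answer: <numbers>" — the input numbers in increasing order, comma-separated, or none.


input #1 (m=14): never hits B6=T
input #2 (m=0): hits B6=T
input #3 (m=12): hits B6=T
input #4 (m=13): hits B6=T
input #5 (m=3): hits B6=T
input #6 (m=2): hits B6=T
input #7 (m=20): hits B6=T
input #8 (m=4): hits B6=T
input #9 (m=9): hits B6=T
Answer: 2, 3, 4, 5, 6, 7, 8, 9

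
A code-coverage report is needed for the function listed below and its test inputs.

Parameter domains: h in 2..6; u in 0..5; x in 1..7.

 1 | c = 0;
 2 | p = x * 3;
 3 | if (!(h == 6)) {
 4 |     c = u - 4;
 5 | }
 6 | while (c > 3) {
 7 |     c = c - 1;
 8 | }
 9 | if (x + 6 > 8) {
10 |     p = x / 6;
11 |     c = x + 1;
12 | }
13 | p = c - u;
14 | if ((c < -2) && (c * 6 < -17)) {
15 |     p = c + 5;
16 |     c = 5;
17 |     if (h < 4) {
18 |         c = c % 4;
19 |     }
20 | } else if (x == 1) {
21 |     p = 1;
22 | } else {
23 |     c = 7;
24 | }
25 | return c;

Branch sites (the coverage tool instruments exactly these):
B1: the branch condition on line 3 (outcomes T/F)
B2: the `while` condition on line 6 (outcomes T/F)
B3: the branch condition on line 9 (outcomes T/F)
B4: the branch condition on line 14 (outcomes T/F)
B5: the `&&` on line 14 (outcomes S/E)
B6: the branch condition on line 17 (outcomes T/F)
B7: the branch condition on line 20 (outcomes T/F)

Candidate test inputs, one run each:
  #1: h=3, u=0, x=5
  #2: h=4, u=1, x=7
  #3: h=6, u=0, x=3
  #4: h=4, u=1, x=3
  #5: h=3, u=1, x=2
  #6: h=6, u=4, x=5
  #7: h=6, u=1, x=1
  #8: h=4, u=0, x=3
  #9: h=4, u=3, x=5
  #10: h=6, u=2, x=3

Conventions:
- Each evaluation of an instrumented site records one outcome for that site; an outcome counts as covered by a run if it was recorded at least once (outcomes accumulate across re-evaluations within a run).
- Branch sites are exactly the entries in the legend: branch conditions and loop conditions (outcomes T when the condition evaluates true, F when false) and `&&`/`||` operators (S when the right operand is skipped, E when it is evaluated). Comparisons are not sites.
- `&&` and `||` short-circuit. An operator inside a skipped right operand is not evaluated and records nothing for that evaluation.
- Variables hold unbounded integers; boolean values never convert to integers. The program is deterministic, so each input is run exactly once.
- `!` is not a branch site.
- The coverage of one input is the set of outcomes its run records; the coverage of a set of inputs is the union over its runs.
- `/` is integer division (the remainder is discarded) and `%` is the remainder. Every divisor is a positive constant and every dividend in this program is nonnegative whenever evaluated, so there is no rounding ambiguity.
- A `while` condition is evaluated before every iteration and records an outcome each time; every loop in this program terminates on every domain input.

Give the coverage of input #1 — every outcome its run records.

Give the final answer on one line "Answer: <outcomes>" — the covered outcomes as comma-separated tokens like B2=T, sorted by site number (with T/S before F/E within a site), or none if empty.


Event log for input #1 (h=3, u=0, x=5):
  B1->T, B2->F, B3->T, B5->S, B4->F, B7->F
distinct outcomes covered: B1=T, B2=F, B3=T, B4=F, B5=S, B7=F
Answer: B1=T, B2=F, B3=T, B4=F, B5=S, B7=F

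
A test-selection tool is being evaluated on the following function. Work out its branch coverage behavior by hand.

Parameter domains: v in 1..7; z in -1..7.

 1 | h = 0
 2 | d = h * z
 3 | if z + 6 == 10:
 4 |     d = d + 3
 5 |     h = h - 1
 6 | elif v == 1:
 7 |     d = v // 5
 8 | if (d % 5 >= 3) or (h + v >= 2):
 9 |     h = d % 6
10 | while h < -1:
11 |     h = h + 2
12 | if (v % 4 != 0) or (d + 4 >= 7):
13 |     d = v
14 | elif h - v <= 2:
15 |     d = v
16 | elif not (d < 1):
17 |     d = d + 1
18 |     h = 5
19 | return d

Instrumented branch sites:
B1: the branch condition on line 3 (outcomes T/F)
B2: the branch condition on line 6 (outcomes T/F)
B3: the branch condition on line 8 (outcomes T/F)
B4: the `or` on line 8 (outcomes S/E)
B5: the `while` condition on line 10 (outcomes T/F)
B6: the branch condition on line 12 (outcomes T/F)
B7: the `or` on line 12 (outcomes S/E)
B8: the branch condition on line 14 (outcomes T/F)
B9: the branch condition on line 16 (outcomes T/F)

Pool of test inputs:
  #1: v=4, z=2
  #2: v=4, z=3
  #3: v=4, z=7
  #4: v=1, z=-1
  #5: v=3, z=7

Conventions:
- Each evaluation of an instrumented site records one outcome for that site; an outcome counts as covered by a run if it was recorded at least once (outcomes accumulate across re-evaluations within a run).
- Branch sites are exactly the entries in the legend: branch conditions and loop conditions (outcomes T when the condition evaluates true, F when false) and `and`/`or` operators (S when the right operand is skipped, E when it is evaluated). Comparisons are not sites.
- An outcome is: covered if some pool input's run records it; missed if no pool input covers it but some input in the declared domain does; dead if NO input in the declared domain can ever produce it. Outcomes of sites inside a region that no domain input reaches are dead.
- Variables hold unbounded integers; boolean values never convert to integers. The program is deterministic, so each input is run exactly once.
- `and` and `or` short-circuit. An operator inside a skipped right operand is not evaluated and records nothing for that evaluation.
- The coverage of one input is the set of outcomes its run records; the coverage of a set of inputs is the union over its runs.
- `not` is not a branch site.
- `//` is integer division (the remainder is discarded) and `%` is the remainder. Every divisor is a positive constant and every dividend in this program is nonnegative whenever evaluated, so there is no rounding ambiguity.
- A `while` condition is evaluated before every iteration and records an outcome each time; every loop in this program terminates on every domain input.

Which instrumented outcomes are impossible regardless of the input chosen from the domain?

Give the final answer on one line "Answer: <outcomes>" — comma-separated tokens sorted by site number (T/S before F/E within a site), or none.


sweeping the full domain (63 inputs) for each outcome:
  B5=T: never recorded by any domain input -> dead
  B8=F: never recorded by any domain input -> dead
  B9=T: never recorded by any domain input -> dead
  B9=F: never recorded by any domain input -> dead
  reachable outcomes have witnesses, e.g. B1=T (e.g. v=1, z=4), B1=F (e.g. v=1, z=-1), B2=T (e.g. v=1, z=-1), B2=F (e.g. v=2, z=-1)
Answer: B5=T, B8=F, B9=T, B9=F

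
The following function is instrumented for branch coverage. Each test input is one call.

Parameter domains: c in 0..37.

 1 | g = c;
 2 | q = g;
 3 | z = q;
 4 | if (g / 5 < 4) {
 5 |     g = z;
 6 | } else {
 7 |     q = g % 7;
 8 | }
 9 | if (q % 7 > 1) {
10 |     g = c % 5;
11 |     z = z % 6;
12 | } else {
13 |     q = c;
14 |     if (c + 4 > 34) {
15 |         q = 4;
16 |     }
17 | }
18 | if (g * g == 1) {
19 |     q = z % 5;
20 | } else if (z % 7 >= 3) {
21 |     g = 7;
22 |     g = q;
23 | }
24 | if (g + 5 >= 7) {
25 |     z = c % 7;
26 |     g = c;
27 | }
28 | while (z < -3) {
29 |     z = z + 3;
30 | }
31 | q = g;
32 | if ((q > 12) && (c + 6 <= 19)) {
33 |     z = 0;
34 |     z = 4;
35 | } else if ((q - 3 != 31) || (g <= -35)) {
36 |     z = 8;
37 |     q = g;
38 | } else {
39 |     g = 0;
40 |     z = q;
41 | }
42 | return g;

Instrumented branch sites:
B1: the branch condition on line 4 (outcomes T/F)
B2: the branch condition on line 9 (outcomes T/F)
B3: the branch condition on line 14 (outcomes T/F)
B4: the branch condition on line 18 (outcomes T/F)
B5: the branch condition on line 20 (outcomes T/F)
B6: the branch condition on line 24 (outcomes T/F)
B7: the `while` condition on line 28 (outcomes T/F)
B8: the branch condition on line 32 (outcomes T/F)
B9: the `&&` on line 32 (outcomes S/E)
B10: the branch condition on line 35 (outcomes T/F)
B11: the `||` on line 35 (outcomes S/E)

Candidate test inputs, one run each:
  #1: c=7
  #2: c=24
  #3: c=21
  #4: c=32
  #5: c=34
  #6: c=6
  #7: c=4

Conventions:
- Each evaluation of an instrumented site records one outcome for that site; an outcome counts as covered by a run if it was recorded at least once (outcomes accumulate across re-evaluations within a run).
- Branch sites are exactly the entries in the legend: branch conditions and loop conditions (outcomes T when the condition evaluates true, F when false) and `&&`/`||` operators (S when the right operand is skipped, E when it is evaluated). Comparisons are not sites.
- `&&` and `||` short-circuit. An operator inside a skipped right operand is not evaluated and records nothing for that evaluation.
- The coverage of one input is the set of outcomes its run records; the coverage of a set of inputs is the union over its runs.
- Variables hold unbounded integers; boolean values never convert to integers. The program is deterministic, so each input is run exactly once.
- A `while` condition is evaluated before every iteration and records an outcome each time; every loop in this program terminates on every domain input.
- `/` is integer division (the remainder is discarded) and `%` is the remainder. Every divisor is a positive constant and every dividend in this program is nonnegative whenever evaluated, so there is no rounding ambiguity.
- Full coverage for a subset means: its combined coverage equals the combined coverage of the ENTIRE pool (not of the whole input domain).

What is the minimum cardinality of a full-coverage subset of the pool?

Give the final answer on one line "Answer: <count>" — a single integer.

input #1, c=7: events B1->T, B2->F, B3->F, B4->F, B5->F, B6->T, B7->F, B9->S, B8->F, B11->S, B10->T; outcomes B1=T, B2=F, B3=F, B4=F, B5=F, B6=T, B7=F, B8=F, B9=S, B10=T, B11=S
input #2, c=24: events B1->F, B2->T, B4->F, B5->F, B6->T, B7->F, B9->E, B8->F, B11->S, B10->T; outcomes B1=F, B2=T, B4=F, B5=F, B6=T, B7=F, B8=F, B9=E, B10=T, B11=S
input #3, c=21: events B1->F, B2->F, B3->F, B4->F, B5->F, B6->T, B7->F, B9->E, B8->F, B11->S, B10->T; outcomes B1=F, B2=F, B3=F, B4=F, B5=F, B6=T, B7=F, B8=F, B9=E, B10=T, B11=S
input #4, c=32: events B1->F, B2->T, B4->F, B5->F, B6->T, B7->F, B9->E, B8->F, B11->S, B10->T; outcomes B1=F, B2=T, B4=F, B5=F, B6=T, B7=F, B8=F, B9=E, B10=T, B11=S
input #5, c=34: events B1->F, B2->T, B4->F, B5->T, B6->T, B7->F, B9->E, B8->F, B11->E, B10->F; outcomes B1=F, B2=T, B4=F, B5=T, B6=T, B7=F, B8=F, B9=E, B10=F, B11=E
input #6, c=6: events B1->T, B2->T, B4->T, B6->F, B7->F, B9->S, B8->F, B11->S, B10->T; outcomes B1=T, B2=T, B4=T, B6=F, B7=F, B8=F, B9=S, B10=T, B11=S
input #7, c=4: events B1->T, B2->T, B4->F, B5->T, B6->T, B7->F, B9->S, B8->F, B11->S, B10->T; outcomes B1=T, B2=T, B4=F, B5=T, B6=T, B7=F, B8=F, B9=S, B10=T, B11=S
union over all inputs: B1=T, B1=F, B2=T, B2=F, B3=F, B4=T, B4=F, B5=T, B5=F, B6=T, B6=F, B7=F, B8=F, B9=S, B9=E, B10=T, B10=F, B11=S, B11=E (19 outcomes)
checked all size-1 subsets: none covers 19 outcomes (max 11/19)
checked all size-2 subsets: none covers 19 outcomes (max 17/19)
at size 3, {1, 5, 6} reaches all 19 outcomes; every lexicographically earlier size-3 subset fails

Answer: 3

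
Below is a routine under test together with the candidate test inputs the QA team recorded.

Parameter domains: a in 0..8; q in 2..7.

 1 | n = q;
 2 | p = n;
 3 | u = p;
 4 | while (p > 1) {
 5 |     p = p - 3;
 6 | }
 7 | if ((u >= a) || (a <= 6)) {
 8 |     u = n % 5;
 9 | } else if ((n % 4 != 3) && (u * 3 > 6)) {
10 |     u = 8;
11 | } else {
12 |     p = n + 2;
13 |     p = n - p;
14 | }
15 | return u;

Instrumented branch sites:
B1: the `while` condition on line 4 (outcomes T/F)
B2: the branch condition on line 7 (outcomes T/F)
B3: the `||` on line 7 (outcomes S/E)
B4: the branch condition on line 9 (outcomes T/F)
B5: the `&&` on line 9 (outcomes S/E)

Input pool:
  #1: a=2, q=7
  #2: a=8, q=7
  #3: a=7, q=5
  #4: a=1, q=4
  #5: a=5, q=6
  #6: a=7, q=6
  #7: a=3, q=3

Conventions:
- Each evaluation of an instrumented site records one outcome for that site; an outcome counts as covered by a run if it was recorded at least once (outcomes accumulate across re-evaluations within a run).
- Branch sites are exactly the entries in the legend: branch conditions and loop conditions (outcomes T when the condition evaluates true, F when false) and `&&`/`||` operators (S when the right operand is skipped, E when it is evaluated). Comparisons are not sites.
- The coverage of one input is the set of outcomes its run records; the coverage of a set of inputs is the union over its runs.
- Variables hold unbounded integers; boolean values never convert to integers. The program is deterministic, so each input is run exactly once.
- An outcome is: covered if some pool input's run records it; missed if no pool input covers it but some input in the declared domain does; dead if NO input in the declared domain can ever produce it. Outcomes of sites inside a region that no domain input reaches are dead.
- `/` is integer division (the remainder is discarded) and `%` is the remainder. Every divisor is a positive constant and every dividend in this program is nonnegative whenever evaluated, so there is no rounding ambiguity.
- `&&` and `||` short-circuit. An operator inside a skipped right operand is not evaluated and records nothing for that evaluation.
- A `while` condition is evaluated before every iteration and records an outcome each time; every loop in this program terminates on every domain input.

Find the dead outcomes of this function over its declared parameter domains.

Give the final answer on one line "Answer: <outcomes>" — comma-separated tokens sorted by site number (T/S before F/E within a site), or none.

checking every outcome against all 54 domain inputs:
  reachable outcomes have witnesses, e.g. B1=T (e.g. a=0, q=2), B1=F (e.g. a=0, q=2), B2=T (e.g. a=0, q=2), B2=F (e.g. a=7, q=2)

Answer: none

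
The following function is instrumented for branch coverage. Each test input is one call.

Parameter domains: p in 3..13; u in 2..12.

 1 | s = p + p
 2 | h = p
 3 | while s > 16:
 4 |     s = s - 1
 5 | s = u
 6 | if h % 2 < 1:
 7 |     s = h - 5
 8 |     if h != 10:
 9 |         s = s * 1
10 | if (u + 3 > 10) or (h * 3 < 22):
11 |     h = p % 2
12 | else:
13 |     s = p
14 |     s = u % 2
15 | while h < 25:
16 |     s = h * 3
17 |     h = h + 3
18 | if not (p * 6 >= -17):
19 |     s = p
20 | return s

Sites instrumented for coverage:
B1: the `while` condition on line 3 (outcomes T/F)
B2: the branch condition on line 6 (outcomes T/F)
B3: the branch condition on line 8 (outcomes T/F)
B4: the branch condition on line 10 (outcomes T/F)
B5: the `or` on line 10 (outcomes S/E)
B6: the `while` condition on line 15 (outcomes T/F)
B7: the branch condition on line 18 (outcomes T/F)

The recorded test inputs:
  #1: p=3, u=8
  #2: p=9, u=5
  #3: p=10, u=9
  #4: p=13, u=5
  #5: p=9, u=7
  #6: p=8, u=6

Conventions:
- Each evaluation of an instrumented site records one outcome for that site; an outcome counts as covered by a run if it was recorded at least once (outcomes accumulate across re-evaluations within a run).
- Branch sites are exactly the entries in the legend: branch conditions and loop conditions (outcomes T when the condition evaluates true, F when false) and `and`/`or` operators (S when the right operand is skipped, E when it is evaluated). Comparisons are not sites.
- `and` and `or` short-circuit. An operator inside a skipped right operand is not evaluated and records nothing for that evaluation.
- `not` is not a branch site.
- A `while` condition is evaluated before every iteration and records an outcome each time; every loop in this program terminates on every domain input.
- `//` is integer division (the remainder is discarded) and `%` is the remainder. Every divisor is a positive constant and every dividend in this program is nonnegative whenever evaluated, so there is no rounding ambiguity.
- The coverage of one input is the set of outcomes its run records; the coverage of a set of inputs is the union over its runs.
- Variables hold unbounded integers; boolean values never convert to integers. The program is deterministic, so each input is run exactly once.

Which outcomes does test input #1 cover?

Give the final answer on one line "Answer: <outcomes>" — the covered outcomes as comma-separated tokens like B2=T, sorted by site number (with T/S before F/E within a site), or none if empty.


Running input #1 (p=3, u=8), event by event:
  B1->F, B2->F, B5->S, B4->T, B6->T, B6->T, B6->T, B6->T, B6->T, B6->T
  B6->T, B6->T, B6->F, B7->F
distinct outcomes covered: B1=F, B2=F, B4=T, B5=S, B6=T, B6=F, B7=F
Answer: B1=F, B2=F, B4=T, B5=S, B6=T, B6=F, B7=F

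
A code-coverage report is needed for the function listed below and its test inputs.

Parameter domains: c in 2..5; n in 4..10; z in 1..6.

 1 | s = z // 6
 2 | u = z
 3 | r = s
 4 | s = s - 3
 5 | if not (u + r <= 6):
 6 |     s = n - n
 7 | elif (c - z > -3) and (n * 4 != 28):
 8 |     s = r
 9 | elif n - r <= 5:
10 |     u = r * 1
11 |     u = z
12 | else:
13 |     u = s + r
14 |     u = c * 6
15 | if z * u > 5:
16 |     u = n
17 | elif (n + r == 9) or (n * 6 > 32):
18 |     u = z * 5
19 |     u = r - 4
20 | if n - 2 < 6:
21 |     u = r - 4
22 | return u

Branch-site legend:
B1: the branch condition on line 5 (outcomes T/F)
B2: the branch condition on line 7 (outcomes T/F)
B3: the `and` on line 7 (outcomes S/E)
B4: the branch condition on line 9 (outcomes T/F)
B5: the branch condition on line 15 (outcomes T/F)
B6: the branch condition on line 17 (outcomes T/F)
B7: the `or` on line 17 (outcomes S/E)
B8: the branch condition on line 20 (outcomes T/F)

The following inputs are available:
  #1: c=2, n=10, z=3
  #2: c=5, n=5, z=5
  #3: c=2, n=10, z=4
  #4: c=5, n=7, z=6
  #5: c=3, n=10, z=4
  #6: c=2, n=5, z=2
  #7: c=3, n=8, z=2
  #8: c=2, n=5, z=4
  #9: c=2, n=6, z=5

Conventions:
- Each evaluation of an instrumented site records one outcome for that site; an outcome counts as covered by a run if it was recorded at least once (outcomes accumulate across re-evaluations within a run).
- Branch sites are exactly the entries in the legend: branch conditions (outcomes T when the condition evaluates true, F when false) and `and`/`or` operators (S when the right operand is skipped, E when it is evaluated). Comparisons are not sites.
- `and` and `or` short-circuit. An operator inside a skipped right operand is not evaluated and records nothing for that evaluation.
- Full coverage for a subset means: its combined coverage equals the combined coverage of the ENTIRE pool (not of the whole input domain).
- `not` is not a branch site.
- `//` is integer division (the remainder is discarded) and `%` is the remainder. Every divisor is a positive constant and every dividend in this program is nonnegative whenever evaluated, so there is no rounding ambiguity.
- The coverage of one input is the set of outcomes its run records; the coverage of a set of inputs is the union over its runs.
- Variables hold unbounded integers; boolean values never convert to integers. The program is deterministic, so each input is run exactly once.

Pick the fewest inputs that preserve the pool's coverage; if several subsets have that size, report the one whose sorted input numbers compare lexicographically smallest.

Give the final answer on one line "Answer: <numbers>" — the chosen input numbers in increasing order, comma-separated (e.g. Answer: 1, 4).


run #1 (c=2, n=10, z=3) records B1=F, B2=T, B3=E, B5=T, B8=F
run #2 (c=5, n=5, z=5) records B1=F, B2=T, B3=E, B5=T, B8=T
run #3 (c=2, n=10, z=4) records B1=F, B2=T, B3=E, B5=T, B8=F
run #4 (c=5, n=7, z=6) records B1=T, B5=T, B8=T
run #5 (c=3, n=10, z=4) records B1=F, B2=T, B3=E, B5=T, B8=F
run #6 (c=2, n=5, z=2) records B1=F, B2=T, B3=E, B5=F, B6=F, B7=E, B8=T
run #7 (c=3, n=8, z=2) records B1=F, B2=T, B3=E, B5=F, B6=T, B7=E, B8=F
run #8 (c=2, n=5, z=4) records B1=F, B2=T, B3=E, B5=T, B8=T
run #9 (c=2, n=6, z=5) records B1=F, B2=F, B3=S, B4=F, B5=T, B8=T
the full pool covers 14 outcomes: B1=T, B1=F, B2=T, B2=F, B3=S, B3=E, B4=F, B5=T, B5=F, B6=T, B6=F, B7=E, B8=T, B8=F
every size-1 subset falls short of the 14 outcomes (best: 7/14)
every size-2 subset falls short of the 14 outcomes (best: 12/14)
every size-3 subset falls short of the 14 outcomes (best: 13/14)
inputs {4, 6, 7, 9} (size 4) cover everything; no size-4 subset with a lexicographically smaller index list covers all 14
Answer: 4, 6, 7, 9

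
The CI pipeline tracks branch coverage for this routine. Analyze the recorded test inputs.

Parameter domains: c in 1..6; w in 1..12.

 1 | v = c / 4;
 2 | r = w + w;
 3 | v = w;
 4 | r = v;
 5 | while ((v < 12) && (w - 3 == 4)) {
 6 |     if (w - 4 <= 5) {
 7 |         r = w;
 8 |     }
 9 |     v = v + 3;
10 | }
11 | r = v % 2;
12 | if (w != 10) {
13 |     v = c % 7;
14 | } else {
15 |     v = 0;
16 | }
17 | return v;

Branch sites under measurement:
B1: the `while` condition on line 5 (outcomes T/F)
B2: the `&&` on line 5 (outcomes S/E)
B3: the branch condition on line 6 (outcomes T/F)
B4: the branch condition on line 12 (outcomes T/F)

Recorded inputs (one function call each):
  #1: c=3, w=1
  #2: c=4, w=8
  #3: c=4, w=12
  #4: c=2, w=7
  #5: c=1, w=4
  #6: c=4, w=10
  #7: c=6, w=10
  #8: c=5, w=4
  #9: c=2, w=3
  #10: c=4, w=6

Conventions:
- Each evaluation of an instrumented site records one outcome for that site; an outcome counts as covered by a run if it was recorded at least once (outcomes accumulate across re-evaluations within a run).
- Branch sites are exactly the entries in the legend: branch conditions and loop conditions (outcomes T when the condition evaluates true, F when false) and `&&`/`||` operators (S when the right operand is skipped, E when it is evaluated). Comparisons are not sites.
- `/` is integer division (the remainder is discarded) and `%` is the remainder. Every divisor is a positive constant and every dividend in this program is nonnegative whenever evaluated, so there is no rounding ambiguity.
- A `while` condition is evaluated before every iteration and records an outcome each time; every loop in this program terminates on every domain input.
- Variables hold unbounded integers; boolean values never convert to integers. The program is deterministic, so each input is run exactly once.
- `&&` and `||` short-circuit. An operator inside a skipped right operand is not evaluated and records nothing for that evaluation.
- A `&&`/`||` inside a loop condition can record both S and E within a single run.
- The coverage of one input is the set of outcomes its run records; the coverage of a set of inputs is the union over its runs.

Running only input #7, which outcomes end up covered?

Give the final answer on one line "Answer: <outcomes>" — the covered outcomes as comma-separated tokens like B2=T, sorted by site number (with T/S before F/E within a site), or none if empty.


Event log for input #7 (c=6, w=10):
  B2->E, B1->F, B4->F
distinct outcomes covered: B1=F, B2=E, B4=F
Answer: B1=F, B2=E, B4=F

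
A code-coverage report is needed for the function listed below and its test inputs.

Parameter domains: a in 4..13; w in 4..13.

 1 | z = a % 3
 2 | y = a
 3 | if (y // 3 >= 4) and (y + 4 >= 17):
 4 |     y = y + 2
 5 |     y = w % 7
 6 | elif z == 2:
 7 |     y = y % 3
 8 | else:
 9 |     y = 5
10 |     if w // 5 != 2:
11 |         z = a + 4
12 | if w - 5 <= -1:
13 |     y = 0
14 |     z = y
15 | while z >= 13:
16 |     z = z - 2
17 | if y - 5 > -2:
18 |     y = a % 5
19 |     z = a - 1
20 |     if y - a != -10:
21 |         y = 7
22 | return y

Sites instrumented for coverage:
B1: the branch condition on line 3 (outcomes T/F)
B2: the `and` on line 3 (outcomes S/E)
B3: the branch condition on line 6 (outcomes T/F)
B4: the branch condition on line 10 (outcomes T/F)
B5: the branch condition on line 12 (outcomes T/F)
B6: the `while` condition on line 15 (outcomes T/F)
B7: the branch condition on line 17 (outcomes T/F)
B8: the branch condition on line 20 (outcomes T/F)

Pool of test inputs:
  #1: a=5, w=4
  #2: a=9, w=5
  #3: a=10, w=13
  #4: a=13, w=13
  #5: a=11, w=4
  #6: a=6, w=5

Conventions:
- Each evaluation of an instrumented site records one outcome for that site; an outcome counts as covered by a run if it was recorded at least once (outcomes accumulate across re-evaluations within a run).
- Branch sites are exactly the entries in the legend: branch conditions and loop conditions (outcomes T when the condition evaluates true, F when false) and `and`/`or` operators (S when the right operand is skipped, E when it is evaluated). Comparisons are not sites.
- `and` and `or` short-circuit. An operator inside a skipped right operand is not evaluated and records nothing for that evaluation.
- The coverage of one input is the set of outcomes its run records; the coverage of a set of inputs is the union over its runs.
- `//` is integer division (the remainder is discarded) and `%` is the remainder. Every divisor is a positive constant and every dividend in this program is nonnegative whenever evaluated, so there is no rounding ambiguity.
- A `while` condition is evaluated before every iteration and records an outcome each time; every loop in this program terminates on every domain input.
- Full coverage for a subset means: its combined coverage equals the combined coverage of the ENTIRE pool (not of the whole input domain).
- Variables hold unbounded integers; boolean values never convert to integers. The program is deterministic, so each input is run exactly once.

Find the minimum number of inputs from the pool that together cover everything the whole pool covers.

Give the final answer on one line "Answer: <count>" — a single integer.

input #1 (a=5, w=4): events B2->S, B1->F, B3->T, B5->T, B6->F, B7->F; covers B1=F, B2=S, B3=T, B5=T, B6=F, B7=F
input #2 (a=9, w=5): events B2->S, B1->F, B3->F, B4->T, B5->F, B6->T, B6->F, B7->T, B8->T; covers B1=F, B2=S, B3=F, B4=T, B5=F, B6=T, B6=F, B7=T, B8=T
input #3 (a=10, w=13): events B2->S, B1->F, B3->F, B4->F, B5->F, B6->F, B7->T, B8->F; covers B1=F, B2=S, B3=F, B4=F, B5=F, B6=F, B7=T, B8=F
input #4 (a=13, w=13): events B2->E, B1->T, B5->F, B6->F, B7->T, B8->F; covers B1=T, B2=E, B5=F, B6=F, B7=T, B8=F
input #5 (a=11, w=4): events B2->S, B1->F, B3->T, B5->T, B6->F, B7->F; covers B1=F, B2=S, B3=T, B5=T, B6=F, B7=F
input #6 (a=6, w=5): events B2->S, B1->F, B3->F, B4->T, B5->F, B6->F, B7->T, B8->T; covers B1=F, B2=S, B3=F, B4=T, B5=F, B6=F, B7=T, B8=T
together the pool reaches 16 outcomes: B1=T, B1=F, B2=S, B2=E, B3=T, B3=F, B4=T, B4=F, B5=T, B5=F, B6=T, B6=F, B7=T, B7=F, B8=T, B8=F
no size-1 subset reaches all 16 outcomes (best union: 9/16)
no size-2 subset reaches all 16 outcomes (best union: 12/16)
no size-3 subset reaches all 16 outcomes (best union: 15/16)
inputs {1, 2, 3, 4} (size 4) cover everything; no size-4 subset with a lexicographically smaller index list covers all 16

Answer: 4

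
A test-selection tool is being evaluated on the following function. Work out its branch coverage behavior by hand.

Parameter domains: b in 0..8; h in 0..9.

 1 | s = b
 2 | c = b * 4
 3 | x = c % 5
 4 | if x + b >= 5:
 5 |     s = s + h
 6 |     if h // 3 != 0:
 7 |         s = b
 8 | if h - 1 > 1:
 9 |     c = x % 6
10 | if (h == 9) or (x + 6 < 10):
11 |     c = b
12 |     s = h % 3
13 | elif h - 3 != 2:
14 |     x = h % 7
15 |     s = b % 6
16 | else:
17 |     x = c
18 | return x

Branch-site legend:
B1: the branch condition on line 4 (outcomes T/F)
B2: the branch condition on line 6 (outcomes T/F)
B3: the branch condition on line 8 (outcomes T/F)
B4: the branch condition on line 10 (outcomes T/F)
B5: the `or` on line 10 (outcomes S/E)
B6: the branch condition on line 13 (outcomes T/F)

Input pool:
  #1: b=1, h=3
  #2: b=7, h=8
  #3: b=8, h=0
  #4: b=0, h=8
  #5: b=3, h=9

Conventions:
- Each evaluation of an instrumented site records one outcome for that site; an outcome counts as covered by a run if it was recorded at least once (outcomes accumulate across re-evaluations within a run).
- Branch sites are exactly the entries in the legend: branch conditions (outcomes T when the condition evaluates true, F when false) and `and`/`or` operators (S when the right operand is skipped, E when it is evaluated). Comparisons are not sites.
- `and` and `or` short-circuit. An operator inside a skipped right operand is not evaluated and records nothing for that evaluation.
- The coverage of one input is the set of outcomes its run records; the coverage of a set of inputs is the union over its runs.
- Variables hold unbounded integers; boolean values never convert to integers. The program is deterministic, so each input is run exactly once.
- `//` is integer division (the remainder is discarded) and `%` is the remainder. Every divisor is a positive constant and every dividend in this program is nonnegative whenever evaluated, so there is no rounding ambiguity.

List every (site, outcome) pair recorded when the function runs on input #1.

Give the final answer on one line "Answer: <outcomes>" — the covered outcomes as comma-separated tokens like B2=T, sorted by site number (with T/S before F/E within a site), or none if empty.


Event log for input #1 (b=1, h=3):
  B1->T, B2->T, B3->T, B5->E, B4->F, B6->T
collecting distinct outcomes: B1=T, B2=T, B3=T, B4=F, B5=E, B6=T
Answer: B1=T, B2=T, B3=T, B4=F, B5=E, B6=T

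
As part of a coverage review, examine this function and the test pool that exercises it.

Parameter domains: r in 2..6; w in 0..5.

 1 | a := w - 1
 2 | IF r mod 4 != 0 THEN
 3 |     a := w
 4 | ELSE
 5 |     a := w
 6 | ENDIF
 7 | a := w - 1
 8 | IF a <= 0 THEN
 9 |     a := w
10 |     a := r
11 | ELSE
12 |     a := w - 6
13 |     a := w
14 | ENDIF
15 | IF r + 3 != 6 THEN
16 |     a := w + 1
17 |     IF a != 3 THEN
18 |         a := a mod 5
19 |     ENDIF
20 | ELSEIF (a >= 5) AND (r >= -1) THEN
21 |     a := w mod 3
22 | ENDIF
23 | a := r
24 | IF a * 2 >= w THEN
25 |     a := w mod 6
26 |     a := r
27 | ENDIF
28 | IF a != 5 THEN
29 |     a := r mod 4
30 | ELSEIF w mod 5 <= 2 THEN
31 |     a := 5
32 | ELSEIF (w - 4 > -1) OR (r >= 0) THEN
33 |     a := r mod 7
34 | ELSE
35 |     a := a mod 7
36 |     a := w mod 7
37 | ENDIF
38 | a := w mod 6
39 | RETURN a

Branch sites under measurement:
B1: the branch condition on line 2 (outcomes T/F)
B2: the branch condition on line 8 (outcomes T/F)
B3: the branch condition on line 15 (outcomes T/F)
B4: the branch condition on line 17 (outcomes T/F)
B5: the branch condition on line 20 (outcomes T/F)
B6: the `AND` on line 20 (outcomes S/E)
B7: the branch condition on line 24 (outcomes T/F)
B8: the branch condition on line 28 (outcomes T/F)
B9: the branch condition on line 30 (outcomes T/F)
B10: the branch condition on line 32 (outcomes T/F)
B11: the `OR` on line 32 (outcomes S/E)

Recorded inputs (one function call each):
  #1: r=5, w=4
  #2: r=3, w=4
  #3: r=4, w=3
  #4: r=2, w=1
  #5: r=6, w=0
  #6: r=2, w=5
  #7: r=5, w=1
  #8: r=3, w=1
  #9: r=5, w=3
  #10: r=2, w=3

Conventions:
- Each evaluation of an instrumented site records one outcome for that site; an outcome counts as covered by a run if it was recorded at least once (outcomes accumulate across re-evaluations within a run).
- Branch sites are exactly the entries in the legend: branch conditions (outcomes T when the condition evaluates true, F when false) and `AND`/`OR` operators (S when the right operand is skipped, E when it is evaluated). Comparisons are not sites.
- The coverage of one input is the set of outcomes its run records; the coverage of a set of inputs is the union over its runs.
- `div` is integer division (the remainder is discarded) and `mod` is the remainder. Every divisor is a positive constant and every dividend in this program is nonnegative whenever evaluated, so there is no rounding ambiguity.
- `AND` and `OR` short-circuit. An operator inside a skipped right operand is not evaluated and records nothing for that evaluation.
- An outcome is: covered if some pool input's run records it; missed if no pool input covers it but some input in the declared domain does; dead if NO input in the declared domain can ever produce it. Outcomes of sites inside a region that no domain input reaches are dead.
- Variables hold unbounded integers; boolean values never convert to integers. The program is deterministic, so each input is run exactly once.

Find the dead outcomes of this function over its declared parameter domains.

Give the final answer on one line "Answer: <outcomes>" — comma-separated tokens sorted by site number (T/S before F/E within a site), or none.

sweeping the full domain (30 inputs) for each outcome:
  B10=F: never recorded by any domain input -> dead
  reachable outcomes have witnesses, e.g. B1=T (e.g. r=2, w=0), B1=F (e.g. r=4, w=0), B2=T (e.g. r=2, w=0), B2=F (e.g. r=2, w=2)

Answer: B10=F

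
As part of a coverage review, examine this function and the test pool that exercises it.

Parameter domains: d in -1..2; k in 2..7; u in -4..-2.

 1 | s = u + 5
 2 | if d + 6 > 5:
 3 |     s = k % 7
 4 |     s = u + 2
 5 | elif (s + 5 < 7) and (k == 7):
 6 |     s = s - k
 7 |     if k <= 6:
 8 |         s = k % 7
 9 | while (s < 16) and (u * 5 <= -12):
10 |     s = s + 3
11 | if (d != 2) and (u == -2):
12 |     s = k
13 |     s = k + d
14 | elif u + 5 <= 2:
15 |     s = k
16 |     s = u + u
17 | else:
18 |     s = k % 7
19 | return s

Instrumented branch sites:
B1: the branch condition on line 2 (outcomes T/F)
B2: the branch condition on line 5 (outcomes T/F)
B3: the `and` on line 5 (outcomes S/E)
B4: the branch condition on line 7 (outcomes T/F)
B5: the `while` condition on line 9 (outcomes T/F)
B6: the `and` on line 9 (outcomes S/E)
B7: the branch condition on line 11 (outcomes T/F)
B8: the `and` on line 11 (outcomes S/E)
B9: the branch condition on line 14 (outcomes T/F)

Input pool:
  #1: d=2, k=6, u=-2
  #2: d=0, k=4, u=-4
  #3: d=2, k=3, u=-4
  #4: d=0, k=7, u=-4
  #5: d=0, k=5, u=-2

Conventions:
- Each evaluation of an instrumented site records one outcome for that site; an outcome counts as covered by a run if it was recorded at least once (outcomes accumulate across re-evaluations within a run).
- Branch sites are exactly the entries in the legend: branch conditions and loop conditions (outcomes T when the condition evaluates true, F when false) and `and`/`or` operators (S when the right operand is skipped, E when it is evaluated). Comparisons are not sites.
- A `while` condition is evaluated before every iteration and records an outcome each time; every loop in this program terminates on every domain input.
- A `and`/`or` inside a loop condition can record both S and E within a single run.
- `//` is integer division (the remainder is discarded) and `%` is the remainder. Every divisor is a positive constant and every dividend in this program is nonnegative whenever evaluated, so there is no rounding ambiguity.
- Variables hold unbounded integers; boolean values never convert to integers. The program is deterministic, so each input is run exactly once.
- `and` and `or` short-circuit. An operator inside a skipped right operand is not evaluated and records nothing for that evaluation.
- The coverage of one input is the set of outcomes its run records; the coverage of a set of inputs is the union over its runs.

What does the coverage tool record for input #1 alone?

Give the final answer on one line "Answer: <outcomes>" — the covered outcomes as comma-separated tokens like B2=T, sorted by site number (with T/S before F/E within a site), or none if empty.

Event log for input #1 (d=2, k=6, u=-2):
  B1->T, B6->E, B5->F, B8->S, B7->F, B9->F
deduplicating events, the covered set is: B1=T, B5=F, B6=E, B7=F, B8=S, B9=F

Answer: B1=T, B5=F, B6=E, B7=F, B8=S, B9=F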